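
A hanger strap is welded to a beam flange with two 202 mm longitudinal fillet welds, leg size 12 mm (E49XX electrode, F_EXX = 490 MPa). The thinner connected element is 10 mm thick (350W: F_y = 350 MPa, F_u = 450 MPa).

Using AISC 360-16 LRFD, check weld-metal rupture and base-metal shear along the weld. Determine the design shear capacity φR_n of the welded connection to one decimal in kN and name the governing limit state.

Weld metal: throat = 0.707×12 = 8.484 mm, L = 2×202 = 404 mm. φR_n = 0.75 × 0.6 × 490 × 8.484 × 404 = 755.8 kN.
Base metal shear (10 mm plate): yield φR_n = 1.0×0.6×350×10×404 = 848.4 kN; rupture φR_n = 0.75×0.6×450×10×404 = 818.1 kN; take 818.1 kN (rupture).
Governing: min(755.8, 818.1) = 755.8 kN → weld metal.

755.8 kN (weld metal governs)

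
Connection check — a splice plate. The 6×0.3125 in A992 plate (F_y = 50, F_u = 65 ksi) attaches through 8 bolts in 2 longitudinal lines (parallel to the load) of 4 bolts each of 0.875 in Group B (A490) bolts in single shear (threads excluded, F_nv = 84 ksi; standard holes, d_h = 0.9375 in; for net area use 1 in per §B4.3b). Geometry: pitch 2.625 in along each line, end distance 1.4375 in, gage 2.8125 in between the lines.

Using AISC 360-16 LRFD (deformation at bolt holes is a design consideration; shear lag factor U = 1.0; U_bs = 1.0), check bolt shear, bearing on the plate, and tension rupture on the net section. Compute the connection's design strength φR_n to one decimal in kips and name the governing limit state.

Bolt shear: A_b = π(0.875)²/4 = 0.60132 in². φR_n = 0.75 × 84 × 0.60132 × 8 × 1 = 303.1 kips.
Bearing (0.3125 in plate, F_u = 65 ksi): end bolts L_c = 1.4375 − 0.9375/2 = 0.96875, R_n = min(1.2×0.96875×0.3125×65, 2.4×0.875×0.3125×65) = 23.613 kips/bolt; interior L_c = 2.625 − 0.9375 = 1.6875, R_n = 41.133 kips/bolt. φR_n = 0.75 × (2×23.613 + 6×41.133) = 220.5 kips.
Tension rupture (net): A_n = (6 − 2×1)×0.3125 = 1.25 in² (U = 1.0, A_e = A_n). φR_n = 0.75 × 65 × 1.25 = 60.9 kips.
Governing: min(303.1, 220.5, 60.9) = 60.9 kips → net-section rupture.

60.9 kips (net-section rupture governs)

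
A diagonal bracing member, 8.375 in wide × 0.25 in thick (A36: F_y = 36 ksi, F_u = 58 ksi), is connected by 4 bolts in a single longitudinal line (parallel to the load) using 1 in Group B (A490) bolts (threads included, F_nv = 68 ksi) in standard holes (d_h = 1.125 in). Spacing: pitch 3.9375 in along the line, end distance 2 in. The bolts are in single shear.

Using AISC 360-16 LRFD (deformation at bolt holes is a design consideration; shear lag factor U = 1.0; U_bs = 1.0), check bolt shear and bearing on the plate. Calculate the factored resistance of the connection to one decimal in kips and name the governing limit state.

Bolt shear: A_b = π(1)²/4 = 0.7854 in². φR_n = 0.75 × 68 × 0.7854 × 4 × 1 = 160.2 kips.
Bearing (0.25 in plate, F_u = 58 ksi): end bolts L_c = 2 − 1.125/2 = 1.4375, R_n = min(1.2×1.4375×0.25×58, 2.4×1×0.25×58) = 25.013 kips/bolt; interior L_c = 3.9375 − 1.125 = 2.8125, R_n = 34.8 kips/bolt. φR_n = 0.75 × (1×25.013 + 3×34.8) = 97.1 kips.
Governing: min(160.2, 97.1) = 97.1 kips → bearing.

97.1 kips (bearing governs)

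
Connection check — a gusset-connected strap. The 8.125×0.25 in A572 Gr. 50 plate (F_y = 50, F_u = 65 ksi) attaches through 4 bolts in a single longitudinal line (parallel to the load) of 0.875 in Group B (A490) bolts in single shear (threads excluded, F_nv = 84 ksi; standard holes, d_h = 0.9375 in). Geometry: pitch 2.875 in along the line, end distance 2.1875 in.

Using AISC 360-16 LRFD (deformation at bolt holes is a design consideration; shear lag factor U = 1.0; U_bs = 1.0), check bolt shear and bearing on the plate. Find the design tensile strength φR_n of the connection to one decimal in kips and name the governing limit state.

Bolt shear: A_b = π(0.875)²/4 = 0.60132 in². φR_n = 0.75 × 84 × 0.60132 × 4 × 1 = 151.5 kips.
Bearing (0.25 in plate, F_u = 65 ksi): end bolts L_c = 2.1875 − 0.9375/2 = 1.71875, R_n = min(1.2×1.71875×0.25×65, 2.4×0.875×0.25×65) = 33.516 kips/bolt; interior L_c = 2.875 − 0.9375 = 1.9375, R_n = 34.125 kips/bolt. φR_n = 0.75 × (1×33.516 + 3×34.125) = 101.9 kips.
Governing: min(151.5, 101.9) = 101.9 kips → bearing.

101.9 kips (bearing governs)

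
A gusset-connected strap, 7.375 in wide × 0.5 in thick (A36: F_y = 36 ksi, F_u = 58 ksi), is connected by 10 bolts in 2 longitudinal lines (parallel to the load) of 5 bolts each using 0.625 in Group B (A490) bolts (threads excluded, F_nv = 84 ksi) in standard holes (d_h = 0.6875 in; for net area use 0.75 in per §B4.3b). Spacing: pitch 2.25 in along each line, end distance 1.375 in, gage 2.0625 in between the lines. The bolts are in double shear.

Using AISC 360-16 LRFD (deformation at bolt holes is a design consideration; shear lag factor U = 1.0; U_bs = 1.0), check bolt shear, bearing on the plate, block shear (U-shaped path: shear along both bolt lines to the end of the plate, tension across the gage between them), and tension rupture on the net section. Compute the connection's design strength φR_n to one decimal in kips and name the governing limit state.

Bolt shear: A_b = π(0.625)²/4 = 0.3068 in². φR_n = 0.75 × 84 × 0.3068 × 10 × 2 = 386.6 kips.
Bearing (0.5 in plate, F_u = 58 ksi): end bolts L_c = 1.375 − 0.6875/2 = 1.03125, R_n = min(1.2×1.03125×0.5×58, 2.4×0.625×0.5×58) = 35.888 kips/bolt; interior L_c = 2.25 − 0.6875 = 1.5625, R_n = 43.5 kips/bolt. φR_n = 0.75 × (2×35.888 + 8×43.5) = 314.8 kips.
Block shear: shear path 2×[1.375+4×2.25] = 2×10.375 in, A_gv = 10.375, A_nv = 2×(10.375 − 4.5×0.75)×0.5 = 7 in²; tension across gage: (2.0625 − 1×0.75)×0.5 = 0.65625 in². R_n = min(0.6×58×7, 0.6×36×10.375) + 1.0×58×0.65625 = min(243.6, 224.1) + 38.063 = 262.16 kips. φR_n = 0.75 × 262.16 = 196.6 kips.
Tension rupture (net): A_n = (7.375 − 2×0.75)×0.5 = 2.9375 in² (U = 1.0, A_e = A_n). φR_n = 0.75 × 58 × 2.9375 = 127.8 kips.
Governing: min(386.6, 314.8, 196.6, 127.8) = 127.8 kips → net-section rupture.

127.8 kips (net-section rupture governs)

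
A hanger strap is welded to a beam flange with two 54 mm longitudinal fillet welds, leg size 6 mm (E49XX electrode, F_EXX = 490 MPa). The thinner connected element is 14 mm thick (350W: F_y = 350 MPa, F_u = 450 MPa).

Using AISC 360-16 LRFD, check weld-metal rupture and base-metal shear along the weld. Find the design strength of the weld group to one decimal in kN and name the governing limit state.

101.0 kN (weld metal governs)

Weld metal: throat = 0.707×6 = 4.242 mm, L = 2×54 = 108 mm. φR_n = 0.75 × 0.6 × 490 × 4.242 × 108 = 101.0 kN.
Base metal shear (14 mm plate): yield φR_n = 1.0×0.6×350×14×108 = 317.5 kN; rupture φR_n = 0.75×0.6×450×14×108 = 306.2 kN; take 306.2 kN (rupture).
Governing: min(101.0, 306.2) = 101.0 kN → weld metal.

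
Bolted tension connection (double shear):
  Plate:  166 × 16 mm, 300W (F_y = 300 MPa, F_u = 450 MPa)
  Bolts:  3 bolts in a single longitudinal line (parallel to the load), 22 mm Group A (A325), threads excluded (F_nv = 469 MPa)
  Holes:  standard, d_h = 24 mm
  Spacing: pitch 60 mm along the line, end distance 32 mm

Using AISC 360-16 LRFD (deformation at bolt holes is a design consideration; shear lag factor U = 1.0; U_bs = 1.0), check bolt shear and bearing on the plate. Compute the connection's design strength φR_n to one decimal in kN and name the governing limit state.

Bolt shear: A_b = π(22)²/4 = 380.13 mm². φR_n = 0.75 × 469 × 380.13 × 3 × 2 = 802.3 kN.
Bearing (16 mm plate, F_u = 450 MPa): end bolts L_c = 32 − 24/2 = 20, R_n = min(1.2×20×16×450, 2.4×22×16×450) = 172.8 kN/bolt; interior L_c = 60 − 24 = 36, R_n = 311.04 kN/bolt. φR_n = 0.75 × (1×172.8 + 2×311.04) = 596.2 kN.
Governing: min(802.3, 596.2) = 596.2 kN → bearing.

596.2 kN (bearing governs)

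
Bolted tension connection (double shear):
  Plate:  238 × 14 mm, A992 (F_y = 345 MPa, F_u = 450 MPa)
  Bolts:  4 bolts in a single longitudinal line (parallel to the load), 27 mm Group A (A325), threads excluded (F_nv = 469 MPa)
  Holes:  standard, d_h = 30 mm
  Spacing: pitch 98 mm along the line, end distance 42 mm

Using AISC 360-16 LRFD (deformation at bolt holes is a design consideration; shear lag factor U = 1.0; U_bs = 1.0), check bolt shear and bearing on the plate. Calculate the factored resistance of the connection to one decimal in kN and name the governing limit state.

1071.6 kN (bearing governs)

Bolt shear: A_b = π(27)²/4 = 572.56 mm². φR_n = 0.75 × 469 × 572.56 × 4 × 2 = 1611.2 kN.
Bearing (14 mm plate, F_u = 450 MPa): end bolts L_c = 42 − 30/2 = 27, R_n = min(1.2×27×14×450, 2.4×27×14×450) = 204.12 kN/bolt; interior L_c = 98 − 30 = 68, R_n = 408.24 kN/bolt. φR_n = 0.75 × (1×204.12 + 3×408.24) = 1071.6 kN.
Governing: min(1611.2, 1071.6) = 1071.6 kN → bearing.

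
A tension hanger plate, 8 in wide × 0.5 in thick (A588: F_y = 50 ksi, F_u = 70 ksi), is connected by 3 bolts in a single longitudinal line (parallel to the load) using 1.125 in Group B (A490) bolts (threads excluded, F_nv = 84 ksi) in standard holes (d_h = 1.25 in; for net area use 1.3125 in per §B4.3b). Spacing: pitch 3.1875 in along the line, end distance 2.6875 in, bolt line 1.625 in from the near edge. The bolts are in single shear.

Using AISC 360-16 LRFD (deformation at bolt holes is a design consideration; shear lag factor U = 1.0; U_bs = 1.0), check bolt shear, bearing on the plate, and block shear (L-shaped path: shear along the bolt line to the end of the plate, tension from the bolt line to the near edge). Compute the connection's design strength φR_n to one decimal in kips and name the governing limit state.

116.5 kips (block shear governs)

Bolt shear: A_b = π(1.125)²/4 = 0.99402 in². φR_n = 0.75 × 84 × 0.99402 × 3 × 1 = 187.9 kips.
Bearing (0.5 in plate, F_u = 70 ksi): end bolts L_c = 2.6875 − 1.25/2 = 2.0625, R_n = min(1.2×2.0625×0.5×70, 2.4×1.125×0.5×70) = 86.625 kips/bolt; interior L_c = 3.1875 − 1.25 = 1.9375, R_n = 81.375 kips/bolt. φR_n = 0.75 × (1×86.625 + 2×81.375) = 187.0 kips.
Block shear: shear path 1×[2.6875+2×3.1875] = 1×9.0625 in, A_gv = 4.5313, A_nv = 1×(9.0625 − 2.5×1.3125)×0.5 = 2.8906 in²; tension to near edge: (1.625 − 0.5×1.3125)×0.5 = 0.48438 in². R_n = min(0.6×70×2.8906, 0.6×50×4.5313) + 1.0×70×0.48438 = min(121.41, 135.94) + 33.907 = 155.32 kips. φR_n = 0.75 × 155.32 = 116.5 kips.
Governing: min(187.9, 187.0, 116.5) = 116.5 kips → block shear.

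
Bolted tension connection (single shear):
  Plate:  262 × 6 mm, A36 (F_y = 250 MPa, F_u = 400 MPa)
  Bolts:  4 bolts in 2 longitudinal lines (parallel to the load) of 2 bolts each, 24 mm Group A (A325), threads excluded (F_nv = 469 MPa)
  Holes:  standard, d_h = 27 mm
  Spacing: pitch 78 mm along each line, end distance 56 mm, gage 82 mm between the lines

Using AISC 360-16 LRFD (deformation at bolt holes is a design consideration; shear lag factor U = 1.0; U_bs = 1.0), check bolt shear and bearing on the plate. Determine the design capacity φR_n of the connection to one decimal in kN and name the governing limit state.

Bolt shear: A_b = π(24)²/4 = 452.39 mm². φR_n = 0.75 × 469 × 452.39 × 4 × 1 = 636.5 kN.
Bearing (6 mm plate, F_u = 400 MPa): end bolts L_c = 56 − 27/2 = 42.5, R_n = min(1.2×42.5×6×400, 2.4×24×6×400) = 122.4 kN/bolt; interior L_c = 78 − 27 = 51, R_n = 138.24 kN/bolt. φR_n = 0.75 × (2×122.4 + 2×138.24) = 391.0 kN.
Governing: min(636.5, 391.0) = 391.0 kN → bearing.

391.0 kN (bearing governs)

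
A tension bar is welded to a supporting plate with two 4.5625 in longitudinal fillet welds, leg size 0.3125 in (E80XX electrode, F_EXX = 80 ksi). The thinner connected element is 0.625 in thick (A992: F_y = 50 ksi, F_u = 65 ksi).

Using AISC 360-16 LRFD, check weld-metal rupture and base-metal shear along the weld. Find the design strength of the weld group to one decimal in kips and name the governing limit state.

Weld metal: throat = 0.707×0.3125 = 0.22094 in, L = 2×4.5625 = 9.125 in. φR_n = 0.75 × 0.6 × 80 × 0.22094 × 9.125 = 72.6 kips.
Base metal shear (0.625 in plate): yield φR_n = 1.0×0.6×50×0.625×9.125 = 171.1 kips; rupture φR_n = 0.75×0.6×65×0.625×9.125 = 166.8 kips; take 166.8 kips (rupture).
Governing: min(72.6, 166.8) = 72.6 kips → weld metal.

72.6 kips (weld metal governs)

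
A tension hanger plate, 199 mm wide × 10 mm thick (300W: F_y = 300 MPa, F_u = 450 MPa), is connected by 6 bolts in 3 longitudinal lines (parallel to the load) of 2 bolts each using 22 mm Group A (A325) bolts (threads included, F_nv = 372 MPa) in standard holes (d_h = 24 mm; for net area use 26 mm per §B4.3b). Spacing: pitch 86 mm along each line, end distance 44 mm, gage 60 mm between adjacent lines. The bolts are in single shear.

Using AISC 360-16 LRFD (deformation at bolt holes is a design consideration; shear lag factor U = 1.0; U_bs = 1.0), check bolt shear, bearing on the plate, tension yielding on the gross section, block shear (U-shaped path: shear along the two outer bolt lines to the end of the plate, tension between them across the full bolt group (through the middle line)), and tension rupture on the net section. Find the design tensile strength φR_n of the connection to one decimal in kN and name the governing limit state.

408.4 kN (net-section rupture governs)

Bolt shear: A_b = π(22)²/4 = 380.13 mm². φR_n = 0.75 × 372 × 380.13 × 6 × 1 = 636.3 kN.
Bearing (10 mm plate, F_u = 450 MPa): end bolts L_c = 44 − 24/2 = 32, R_n = min(1.2×32×10×450, 2.4×22×10×450) = 172.8 kN/bolt; interior L_c = 86 − 24 = 62, R_n = 237.6 kN/bolt. φR_n = 0.75 × (3×172.8 + 3×237.6) = 923.4 kN.
Tension yield (gross): A_g = 199×10 = 1990 mm². φR_n = 0.90 × 300 × 1990 = 537.3 kN.
Block shear: shear path 2×[44+1×86] = 2×130 mm, A_gv = 2600, A_nv = 2×(130 − 1.5×26)×10 = 1820 mm²; tension across gage: (120 − 2×26)×10 = 680 mm². R_n = min(0.6×450×1820, 0.6×300×2600) + 1.0×450×680 = min(491.4, 468) + 306 = 774 kN. φR_n = 0.75 × 774 = 580.5 kN.
Tension rupture (net): A_n = (199 − 3×26)×10 = 1210 mm² (U = 1.0, A_e = A_n). φR_n = 0.75 × 450 × 1210 = 408.4 kN.
Governing: min(636.3, 923.4, 537.3, 580.5, 408.4) = 408.4 kN → net-section rupture.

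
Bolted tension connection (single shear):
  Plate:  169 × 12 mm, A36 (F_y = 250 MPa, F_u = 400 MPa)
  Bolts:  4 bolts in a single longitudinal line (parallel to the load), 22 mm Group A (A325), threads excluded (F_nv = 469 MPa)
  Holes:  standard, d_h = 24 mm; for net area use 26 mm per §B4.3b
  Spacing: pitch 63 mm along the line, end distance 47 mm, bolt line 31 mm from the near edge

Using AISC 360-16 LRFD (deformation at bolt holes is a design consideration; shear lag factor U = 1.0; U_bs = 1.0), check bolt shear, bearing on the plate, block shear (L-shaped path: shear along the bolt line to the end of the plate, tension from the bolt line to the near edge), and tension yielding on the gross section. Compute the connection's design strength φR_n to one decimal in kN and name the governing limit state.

Bolt shear: A_b = π(22)²/4 = 380.13 mm². φR_n = 0.75 × 469 × 380.13 × 4 × 1 = 534.8 kN.
Bearing (12 mm plate, F_u = 400 MPa): end bolts L_c = 47 − 24/2 = 35, R_n = min(1.2×35×12×400, 2.4×22×12×400) = 201.6 kN/bolt; interior L_c = 63 − 24 = 39, R_n = 224.64 kN/bolt. φR_n = 0.75 × (1×201.6 + 3×224.64) = 656.6 kN.
Block shear: shear path 1×[47+3×63] = 1×236 mm, A_gv = 2832, A_nv = 1×(236 − 3.5×26)×12 = 1740 mm²; tension to near edge: (31 − 0.5×26)×12 = 216 mm². R_n = min(0.6×400×1740, 0.6×250×2832) + 1.0×400×216 = min(417.6, 424.8) + 86.4 = 504 kN. φR_n = 0.75 × 504 = 378.0 kN.
Tension yield (gross): A_g = 169×12 = 2028 mm². φR_n = 0.90 × 250 × 2028 = 456.3 kN.
Governing: min(534.8, 656.6, 378.0, 456.3) = 378.0 kN → block shear.

378.0 kN (block shear governs)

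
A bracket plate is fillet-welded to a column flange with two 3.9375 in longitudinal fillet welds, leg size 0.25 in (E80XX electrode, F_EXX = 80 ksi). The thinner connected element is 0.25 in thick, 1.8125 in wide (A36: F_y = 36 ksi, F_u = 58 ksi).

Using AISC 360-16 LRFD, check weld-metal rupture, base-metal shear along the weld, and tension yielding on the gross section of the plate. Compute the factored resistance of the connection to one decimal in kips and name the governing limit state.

Weld metal: throat = 0.707×0.25 = 0.17675 in, L = 2×3.9375 = 7.875 in. φR_n = 0.75 × 0.6 × 80 × 0.17675 × 7.875 = 50.1 kips.
Base metal shear (0.25 in plate): yield φR_n = 1.0×0.6×36×0.25×7.875 = 42.5 kips; rupture φR_n = 0.75×0.6×58×0.25×7.875 = 51.4 kips; take 42.5 kips (yield).
Tension yield (gross): A_g = 1.8125×0.25 = 0.45313 in². φR_n = 0.90 × 36 × 0.45313 = 14.7 kips.
Governing: min(50.1, 42.5, 14.7) = 14.7 kips → gross-section yield.

14.7 kips (gross-section yield governs)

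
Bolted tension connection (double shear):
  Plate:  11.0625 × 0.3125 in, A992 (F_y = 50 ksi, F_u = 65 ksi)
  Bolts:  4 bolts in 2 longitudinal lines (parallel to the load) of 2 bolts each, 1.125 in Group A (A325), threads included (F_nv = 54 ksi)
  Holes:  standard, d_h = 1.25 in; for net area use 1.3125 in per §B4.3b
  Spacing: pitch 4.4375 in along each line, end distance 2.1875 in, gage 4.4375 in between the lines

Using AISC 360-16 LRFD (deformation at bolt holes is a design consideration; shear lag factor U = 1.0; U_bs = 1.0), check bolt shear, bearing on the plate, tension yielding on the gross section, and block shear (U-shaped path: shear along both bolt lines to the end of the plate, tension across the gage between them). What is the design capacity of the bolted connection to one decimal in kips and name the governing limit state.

132.7 kips (block shear governs)

Bolt shear: A_b = π(1.125)²/4 = 0.99402 in². φR_n = 0.75 × 54 × 0.99402 × 4 × 2 = 322.1 kips.
Bearing (0.3125 in plate, F_u = 65 ksi): end bolts L_c = 2.1875 − 1.25/2 = 1.5625, R_n = min(1.2×1.5625×0.3125×65, 2.4×1.125×0.3125×65) = 38.086 kips/bolt; interior L_c = 4.4375 − 1.25 = 3.1875, R_n = 54.844 kips/bolt. φR_n = 0.75 × (2×38.086 + 2×54.844) = 139.4 kips.
Tension yield (gross): A_g = 11.0625×0.3125 = 3.457 in². φR_n = 0.90 × 50 × 3.457 = 155.6 kips.
Block shear: shear path 2×[2.1875+1×4.4375] = 2×6.625 in, A_gv = 4.1406, A_nv = 2×(6.625 − 1.5×1.3125)×0.3125 = 2.9102 in²; tension across gage: (4.4375 − 1×1.3125)×0.3125 = 0.97656 in². R_n = min(0.6×65×2.9102, 0.6×50×4.1406) + 1.0×65×0.97656 = min(113.5, 124.22) + 63.476 = 176.98 kips. φR_n = 0.75 × 176.98 = 132.7 kips.
Governing: min(322.1, 139.4, 155.6, 132.7) = 132.7 kips → block shear.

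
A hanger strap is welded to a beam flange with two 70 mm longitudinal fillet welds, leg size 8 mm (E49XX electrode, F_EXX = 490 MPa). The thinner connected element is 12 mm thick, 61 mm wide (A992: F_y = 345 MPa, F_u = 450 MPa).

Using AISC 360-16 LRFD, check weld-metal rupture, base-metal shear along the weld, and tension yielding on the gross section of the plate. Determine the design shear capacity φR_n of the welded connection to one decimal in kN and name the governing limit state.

174.6 kN (weld metal governs)

Weld metal: throat = 0.707×8 = 5.656 mm, L = 2×70 = 140 mm. φR_n = 0.75 × 0.6 × 490 × 5.656 × 140 = 174.6 kN.
Base metal shear (12 mm plate): yield φR_n = 1.0×0.6×345×12×140 = 347.8 kN; rupture φR_n = 0.75×0.6×450×12×140 = 340.2 kN; take 340.2 kN (rupture).
Tension yield (gross): A_g = 61×12 = 732 mm². φR_n = 0.90 × 345 × 732 = 227.3 kN.
Governing: min(174.6, 340.2, 227.3) = 174.6 kN → weld metal.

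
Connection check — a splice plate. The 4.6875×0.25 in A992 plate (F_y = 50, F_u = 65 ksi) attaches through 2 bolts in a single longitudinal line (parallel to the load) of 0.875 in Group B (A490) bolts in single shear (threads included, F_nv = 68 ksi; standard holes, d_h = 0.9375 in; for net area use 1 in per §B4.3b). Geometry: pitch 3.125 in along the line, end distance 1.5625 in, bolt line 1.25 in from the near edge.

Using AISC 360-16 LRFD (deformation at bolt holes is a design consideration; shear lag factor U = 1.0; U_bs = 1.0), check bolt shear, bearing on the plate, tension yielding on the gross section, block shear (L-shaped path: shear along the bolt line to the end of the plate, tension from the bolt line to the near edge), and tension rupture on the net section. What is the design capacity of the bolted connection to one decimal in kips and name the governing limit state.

32.4 kips (block shear governs)

Bolt shear: A_b = π(0.875)²/4 = 0.60132 in². φR_n = 0.75 × 68 × 0.60132 × 2 × 1 = 61.3 kips.
Bearing (0.25 in plate, F_u = 65 ksi): end bolts L_c = 1.5625 − 0.9375/2 = 1.09375, R_n = min(1.2×1.09375×0.25×65, 2.4×0.875×0.25×65) = 21.328 kips/bolt; interior L_c = 3.125 − 0.9375 = 2.1875, R_n = 34.125 kips/bolt. φR_n = 0.75 × (1×21.328 + 1×34.125) = 41.6 kips.
Tension yield (gross): A_g = 4.6875×0.25 = 1.1719 in². φR_n = 0.90 × 50 × 1.1719 = 52.7 kips.
Block shear: shear path 1×[1.5625+1×3.125] = 1×4.6875 in, A_gv = 1.1719, A_nv = 1×(4.6875 − 1.5×1)×0.25 = 0.79688 in²; tension to near edge: (1.25 − 0.5×1)×0.25 = 0.1875 in². R_n = min(0.6×65×0.79688, 0.6×50×1.1719) + 1.0×65×0.1875 = min(31.078, 35.157) + 12.188 = 43.266 kips. φR_n = 0.75 × 43.266 = 32.4 kips.
Tension rupture (net): A_n = (4.6875 − 1×1)×0.25 = 0.92188 in² (U = 1.0, A_e = A_n). φR_n = 0.75 × 65 × 0.92188 = 44.9 kips.
Governing: min(61.3, 41.6, 52.7, 32.4, 44.9) = 32.4 kips → block shear.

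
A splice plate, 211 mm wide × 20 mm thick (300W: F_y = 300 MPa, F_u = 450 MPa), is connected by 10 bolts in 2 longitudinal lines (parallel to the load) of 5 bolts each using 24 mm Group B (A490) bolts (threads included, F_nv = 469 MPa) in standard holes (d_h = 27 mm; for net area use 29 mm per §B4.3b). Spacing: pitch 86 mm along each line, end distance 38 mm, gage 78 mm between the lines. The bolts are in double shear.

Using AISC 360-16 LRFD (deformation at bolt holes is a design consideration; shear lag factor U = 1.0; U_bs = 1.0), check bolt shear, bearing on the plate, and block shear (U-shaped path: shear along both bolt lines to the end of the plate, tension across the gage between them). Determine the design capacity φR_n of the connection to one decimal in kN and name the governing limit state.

Bolt shear: A_b = π(24)²/4 = 452.39 mm². φR_n = 0.75 × 469 × 452.39 × 10 × 2 = 3182.6 kN.
Bearing (20 mm plate, F_u = 450 MPa): end bolts L_c = 38 − 27/2 = 24.5, R_n = min(1.2×24.5×20×450, 2.4×24×20×450) = 264.6 kN/bolt; interior L_c = 86 − 27 = 59, R_n = 518.4 kN/bolt. φR_n = 0.75 × (2×264.6 + 8×518.4) = 3507.3 kN.
Block shear: shear path 2×[38+4×86] = 2×382 mm, A_gv = 15280, A_nv = 2×(382 − 4.5×29)×20 = 10060 mm²; tension across gage: (78 − 1×29)×20 = 980 mm². R_n = min(0.6×450×10060, 0.6×300×15280) + 1.0×450×980 = min(2716.2, 2750.4) + 441 = 3157.2 kN. φR_n = 0.75 × 3157.2 = 2367.9 kN.
Governing: min(3182.6, 3507.3, 2367.9) = 2367.9 kN → block shear.

2367.9 kN (block shear governs)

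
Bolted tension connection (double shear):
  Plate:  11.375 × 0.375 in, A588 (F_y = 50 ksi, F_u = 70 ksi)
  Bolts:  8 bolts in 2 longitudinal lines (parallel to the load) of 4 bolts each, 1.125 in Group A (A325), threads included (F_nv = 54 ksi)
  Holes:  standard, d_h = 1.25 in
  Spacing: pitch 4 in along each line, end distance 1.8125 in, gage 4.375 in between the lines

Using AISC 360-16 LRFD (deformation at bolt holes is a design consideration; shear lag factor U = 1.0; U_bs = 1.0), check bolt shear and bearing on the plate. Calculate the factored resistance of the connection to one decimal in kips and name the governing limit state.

Bolt shear: A_b = π(1.125)²/4 = 0.99402 in². φR_n = 0.75 × 54 × 0.99402 × 8 × 2 = 644.1 kips.
Bearing (0.375 in plate, F_u = 70 ksi): end bolts L_c = 1.8125 − 1.25/2 = 1.1875, R_n = min(1.2×1.1875×0.375×70, 2.4×1.125×0.375×70) = 37.406 kips/bolt; interior L_c = 4 − 1.25 = 2.75, R_n = 70.875 kips/bolt. φR_n = 0.75 × (2×37.406 + 6×70.875) = 375.0 kips.
Governing: min(644.1, 375.0) = 375.0 kips → bearing.

375.0 kips (bearing governs)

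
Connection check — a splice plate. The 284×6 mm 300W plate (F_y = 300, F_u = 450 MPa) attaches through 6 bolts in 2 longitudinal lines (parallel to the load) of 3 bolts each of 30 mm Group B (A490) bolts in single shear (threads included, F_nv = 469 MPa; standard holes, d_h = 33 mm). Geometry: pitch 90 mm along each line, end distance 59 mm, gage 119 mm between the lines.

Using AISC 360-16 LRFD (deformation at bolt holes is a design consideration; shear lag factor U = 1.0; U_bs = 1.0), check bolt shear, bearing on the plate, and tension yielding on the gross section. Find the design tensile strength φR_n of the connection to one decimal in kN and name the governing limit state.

Bolt shear: A_b = π(30)²/4 = 706.86 mm². φR_n = 0.75 × 469 × 706.86 × 6 × 1 = 1491.8 kN.
Bearing (6 mm plate, F_u = 450 MPa): end bolts L_c = 59 − 33/2 = 42.5, R_n = min(1.2×42.5×6×450, 2.4×30×6×450) = 137.7 kN/bolt; interior L_c = 90 − 33 = 57, R_n = 184.68 kN/bolt. φR_n = 0.75 × (2×137.7 + 4×184.68) = 760.6 kN.
Tension yield (gross): A_g = 284×6 = 1704 mm². φR_n = 0.90 × 300 × 1704 = 460.1 kN.
Governing: min(1491.8, 760.6, 460.1) = 460.1 kN → gross-section yield.

460.1 kN (gross-section yield governs)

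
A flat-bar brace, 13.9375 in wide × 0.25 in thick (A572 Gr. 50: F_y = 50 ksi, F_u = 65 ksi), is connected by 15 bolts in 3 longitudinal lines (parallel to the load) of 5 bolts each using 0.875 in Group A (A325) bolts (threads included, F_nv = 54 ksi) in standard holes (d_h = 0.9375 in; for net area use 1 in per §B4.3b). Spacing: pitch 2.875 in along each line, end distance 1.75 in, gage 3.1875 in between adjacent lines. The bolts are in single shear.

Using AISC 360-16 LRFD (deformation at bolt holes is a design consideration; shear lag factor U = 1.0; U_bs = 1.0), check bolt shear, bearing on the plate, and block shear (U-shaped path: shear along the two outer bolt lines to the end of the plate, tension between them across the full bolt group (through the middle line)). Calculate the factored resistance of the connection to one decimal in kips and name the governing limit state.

181.3 kips (block shear governs)

Bolt shear: A_b = π(0.875)²/4 = 0.60132 in². φR_n = 0.75 × 54 × 0.60132 × 15 × 1 = 365.3 kips.
Bearing (0.25 in plate, F_u = 65 ksi): end bolts L_c = 1.75 − 0.9375/2 = 1.28125, R_n = min(1.2×1.28125×0.25×65, 2.4×0.875×0.25×65) = 24.984 kips/bolt; interior L_c = 2.875 − 0.9375 = 1.9375, R_n = 34.125 kips/bolt. φR_n = 0.75 × (3×24.984 + 12×34.125) = 363.3 kips.
Block shear: shear path 2×[1.75+4×2.875] = 2×13.25 in, A_gv = 6.625, A_nv = 2×(13.25 − 4.5×1)×0.25 = 4.375 in²; tension across gage: (6.375 − 2×1)×0.25 = 1.0938 in². R_n = min(0.6×65×4.375, 0.6×50×6.625) + 1.0×65×1.0938 = min(170.63, 198.75) + 71.097 = 241.73 kips. φR_n = 0.75 × 241.73 = 181.3 kips.
Governing: min(365.3, 363.3, 181.3) = 181.3 kips → block shear.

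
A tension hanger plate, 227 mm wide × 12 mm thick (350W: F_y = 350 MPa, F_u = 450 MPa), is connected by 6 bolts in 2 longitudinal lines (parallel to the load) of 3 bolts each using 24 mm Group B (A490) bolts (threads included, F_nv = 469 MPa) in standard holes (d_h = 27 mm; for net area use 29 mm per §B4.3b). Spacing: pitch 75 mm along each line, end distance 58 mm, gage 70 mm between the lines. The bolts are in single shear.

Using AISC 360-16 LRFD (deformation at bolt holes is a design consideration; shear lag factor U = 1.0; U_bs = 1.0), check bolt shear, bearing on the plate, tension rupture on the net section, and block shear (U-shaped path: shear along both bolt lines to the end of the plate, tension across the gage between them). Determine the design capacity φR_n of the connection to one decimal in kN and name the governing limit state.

684.5 kN (net-section rupture governs)

Bolt shear: A_b = π(24)²/4 = 452.39 mm². φR_n = 0.75 × 469 × 452.39 × 6 × 1 = 954.8 kN.
Bearing (12 mm plate, F_u = 450 MPa): end bolts L_c = 58 − 27/2 = 44.5, R_n = min(1.2×44.5×12×450, 2.4×24×12×450) = 288.36 kN/bolt; interior L_c = 75 − 27 = 48, R_n = 311.04 kN/bolt. φR_n = 0.75 × (2×288.36 + 4×311.04) = 1365.7 kN.
Tension rupture (net): A_n = (227 − 2×29)×12 = 2028 mm² (U = 1.0, A_e = A_n). φR_n = 0.75 × 450 × 2028 = 684.5 kN.
Block shear: shear path 2×[58+2×75] = 2×208 mm, A_gv = 4992, A_nv = 2×(208 − 2.5×29)×12 = 3252 mm²; tension across gage: (70 − 1×29)×12 = 492 mm². R_n = min(0.6×450×3252, 0.6×350×4992) + 1.0×450×492 = min(878.04, 1048.3) + 221.4 = 1099.4 kN. φR_n = 0.75 × 1099.4 = 824.6 kN.
Governing: min(954.8, 1365.7, 684.5, 824.6) = 684.5 kN → net-section rupture.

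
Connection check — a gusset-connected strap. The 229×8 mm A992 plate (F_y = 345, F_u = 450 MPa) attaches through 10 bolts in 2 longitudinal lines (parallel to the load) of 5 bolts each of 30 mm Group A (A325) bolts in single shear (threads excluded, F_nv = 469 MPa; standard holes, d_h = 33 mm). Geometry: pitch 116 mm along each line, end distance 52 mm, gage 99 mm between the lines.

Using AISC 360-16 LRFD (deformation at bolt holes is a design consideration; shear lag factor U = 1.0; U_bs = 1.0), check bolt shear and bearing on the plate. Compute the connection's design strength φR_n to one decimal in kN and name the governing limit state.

Bolt shear: A_b = π(30)²/4 = 706.86 mm². φR_n = 0.75 × 469 × 706.86 × 10 × 1 = 2486.4 kN.
Bearing (8 mm plate, F_u = 450 MPa): end bolts L_c = 52 − 33/2 = 35.5, R_n = min(1.2×35.5×8×450, 2.4×30×8×450) = 153.36 kN/bolt; interior L_c = 116 − 33 = 83, R_n = 259.2 kN/bolt. φR_n = 0.75 × (2×153.36 + 8×259.2) = 1785.2 kN.
Governing: min(2486.4, 1785.2) = 1785.2 kN → bearing.

1785.2 kN (bearing governs)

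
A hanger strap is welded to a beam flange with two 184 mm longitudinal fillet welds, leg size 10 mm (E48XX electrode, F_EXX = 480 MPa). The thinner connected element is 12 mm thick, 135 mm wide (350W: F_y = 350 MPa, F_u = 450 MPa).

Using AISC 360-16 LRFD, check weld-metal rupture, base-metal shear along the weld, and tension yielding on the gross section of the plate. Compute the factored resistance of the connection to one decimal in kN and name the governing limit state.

510.3 kN (gross-section yield governs)

Weld metal: throat = 0.707×10 = 7.07 mm, L = 2×184 = 368 mm. φR_n = 0.75 × 0.6 × 480 × 7.07 × 368 = 562.0 kN.
Base metal shear (12 mm plate): yield φR_n = 1.0×0.6×350×12×368 = 927.4 kN; rupture φR_n = 0.75×0.6×450×12×368 = 894.2 kN; take 894.2 kN (rupture).
Tension yield (gross): A_g = 135×12 = 1620 mm². φR_n = 0.90 × 350 × 1620 = 510.3 kN.
Governing: min(562.0, 894.2, 510.3) = 510.3 kN → gross-section yield.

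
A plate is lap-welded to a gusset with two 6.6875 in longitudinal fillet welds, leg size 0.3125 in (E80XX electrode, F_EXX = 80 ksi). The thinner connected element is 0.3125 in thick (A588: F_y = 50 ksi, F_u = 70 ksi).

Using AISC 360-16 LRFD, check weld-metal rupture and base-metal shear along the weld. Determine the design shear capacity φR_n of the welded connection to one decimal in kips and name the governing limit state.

106.4 kips (weld metal governs)

Weld metal: throat = 0.707×0.3125 = 0.22094 in, L = 2×6.6875 = 13.375 in. φR_n = 0.75 × 0.6 × 80 × 0.22094 × 13.375 = 106.4 kips.
Base metal shear (0.3125 in plate): yield φR_n = 1.0×0.6×50×0.3125×13.375 = 125.4 kips; rupture φR_n = 0.75×0.6×70×0.3125×13.375 = 131.7 kips; take 125.4 kips (yield).
Governing: min(106.4, 125.4) = 106.4 kips → weld metal.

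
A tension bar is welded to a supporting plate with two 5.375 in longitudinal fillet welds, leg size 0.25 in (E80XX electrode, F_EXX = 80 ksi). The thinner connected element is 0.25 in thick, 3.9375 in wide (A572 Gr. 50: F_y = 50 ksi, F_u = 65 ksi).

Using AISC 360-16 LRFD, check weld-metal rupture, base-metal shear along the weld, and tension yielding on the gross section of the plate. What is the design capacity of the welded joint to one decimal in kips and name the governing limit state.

44.3 kips (gross-section yield governs)

Weld metal: throat = 0.707×0.25 = 0.17675 in, L = 2×5.375 = 10.75 in. φR_n = 0.75 × 0.6 × 80 × 0.17675 × 10.75 = 68.4 kips.
Base metal shear (0.25 in plate): yield φR_n = 1.0×0.6×50×0.25×10.75 = 80.6 kips; rupture φR_n = 0.75×0.6×65×0.25×10.75 = 78.6 kips; take 78.6 kips (rupture).
Tension yield (gross): A_g = 3.9375×0.25 = 0.98438 in². φR_n = 0.90 × 50 × 0.98438 = 44.3 kips.
Governing: min(68.4, 78.6, 44.3) = 44.3 kips → gross-section yield.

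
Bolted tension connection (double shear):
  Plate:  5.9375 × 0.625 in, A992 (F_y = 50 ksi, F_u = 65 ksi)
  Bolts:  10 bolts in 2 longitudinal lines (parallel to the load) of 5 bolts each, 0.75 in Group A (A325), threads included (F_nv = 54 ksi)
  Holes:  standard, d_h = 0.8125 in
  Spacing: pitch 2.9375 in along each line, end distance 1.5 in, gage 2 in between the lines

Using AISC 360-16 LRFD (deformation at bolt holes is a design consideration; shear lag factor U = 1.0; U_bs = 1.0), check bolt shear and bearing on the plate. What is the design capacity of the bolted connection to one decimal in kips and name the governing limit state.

Bolt shear: A_b = π(0.75)²/4 = 0.44179 in². φR_n = 0.75 × 54 × 0.44179 × 10 × 2 = 357.8 kips.
Bearing (0.625 in plate, F_u = 65 ksi): end bolts L_c = 1.5 − 0.8125/2 = 1.09375, R_n = min(1.2×1.09375×0.625×65, 2.4×0.75×0.625×65) = 53.32 kips/bolt; interior L_c = 2.9375 − 0.8125 = 2.125, R_n = 73.125 kips/bolt. φR_n = 0.75 × (2×53.32 + 8×73.125) = 518.7 kips.
Governing: min(357.8, 518.7) = 357.8 kips → bolt shear.

357.8 kips (bolt shear governs)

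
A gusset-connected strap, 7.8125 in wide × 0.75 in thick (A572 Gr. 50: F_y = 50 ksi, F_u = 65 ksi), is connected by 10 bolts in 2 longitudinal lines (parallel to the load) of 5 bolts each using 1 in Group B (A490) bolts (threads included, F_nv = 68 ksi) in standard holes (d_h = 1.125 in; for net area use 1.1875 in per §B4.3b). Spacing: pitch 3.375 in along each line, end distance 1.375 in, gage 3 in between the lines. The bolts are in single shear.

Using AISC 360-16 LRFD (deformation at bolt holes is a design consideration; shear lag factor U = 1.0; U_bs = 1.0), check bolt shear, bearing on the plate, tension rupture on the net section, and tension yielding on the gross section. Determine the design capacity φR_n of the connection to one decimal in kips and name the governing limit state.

Bolt shear: A_b = π(1)²/4 = 0.7854 in². φR_n = 0.75 × 68 × 0.7854 × 10 × 1 = 400.6 kips.
Bearing (0.75 in plate, F_u = 65 ksi): end bolts L_c = 1.375 − 1.125/2 = 0.8125, R_n = min(1.2×0.8125×0.75×65, 2.4×1×0.75×65) = 47.531 kips/bolt; interior L_c = 3.375 − 1.125 = 2.25, R_n = 117 kips/bolt. φR_n = 0.75 × (2×47.531 + 8×117) = 773.3 kips.
Tension rupture (net): A_n = (7.8125 − 2×1.1875)×0.75 = 4.0781 in² (U = 1.0, A_e = A_n). φR_n = 0.75 × 65 × 4.0781 = 198.8 kips.
Tension yield (gross): A_g = 7.8125×0.75 = 5.8594 in². φR_n = 0.90 × 50 × 5.8594 = 263.7 kips.
Governing: min(400.6, 773.3, 198.8, 263.7) = 198.8 kips → net-section rupture.

198.8 kips (net-section rupture governs)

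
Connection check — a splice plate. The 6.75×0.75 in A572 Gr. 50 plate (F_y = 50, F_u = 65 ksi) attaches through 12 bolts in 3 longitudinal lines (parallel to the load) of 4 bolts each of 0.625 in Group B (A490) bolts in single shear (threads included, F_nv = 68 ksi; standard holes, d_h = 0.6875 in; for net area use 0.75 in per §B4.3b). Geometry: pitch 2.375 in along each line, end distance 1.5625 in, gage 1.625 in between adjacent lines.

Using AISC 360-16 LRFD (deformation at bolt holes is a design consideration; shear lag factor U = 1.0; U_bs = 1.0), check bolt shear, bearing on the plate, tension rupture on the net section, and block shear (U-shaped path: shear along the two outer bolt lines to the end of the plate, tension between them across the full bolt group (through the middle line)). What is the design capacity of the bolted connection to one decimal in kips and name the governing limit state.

164.5 kips (net-section rupture governs)

Bolt shear: A_b = π(0.625)²/4 = 0.3068 in². φR_n = 0.75 × 68 × 0.3068 × 12 × 1 = 187.8 kips.
Bearing (0.75 in plate, F_u = 65 ksi): end bolts L_c = 1.5625 − 0.6875/2 = 1.21875, R_n = min(1.2×1.21875×0.75×65, 2.4×0.625×0.75×65) = 71.297 kips/bolt; interior L_c = 2.375 − 0.6875 = 1.6875, R_n = 73.125 kips/bolt. φR_n = 0.75 × (3×71.297 + 9×73.125) = 654.0 kips.
Tension rupture (net): A_n = (6.75 − 3×0.75)×0.75 = 3.375 in² (U = 1.0, A_e = A_n). φR_n = 0.75 × 65 × 3.375 = 164.5 kips.
Block shear: shear path 2×[1.5625+3×2.375] = 2×8.6875 in, A_gv = 13.031, A_nv = 2×(8.6875 − 3.5×0.75)×0.75 = 9.0938 in²; tension across gage: (3.25 − 2×0.75)×0.75 = 1.3125 in². R_n = min(0.6×65×9.0938, 0.6×50×13.031) + 1.0×65×1.3125 = min(354.66, 390.93) + 85.313 = 439.97 kips. φR_n = 0.75 × 439.97 = 330.0 kips.
Governing: min(187.8, 654.0, 164.5, 330.0) = 164.5 kips → net-section rupture.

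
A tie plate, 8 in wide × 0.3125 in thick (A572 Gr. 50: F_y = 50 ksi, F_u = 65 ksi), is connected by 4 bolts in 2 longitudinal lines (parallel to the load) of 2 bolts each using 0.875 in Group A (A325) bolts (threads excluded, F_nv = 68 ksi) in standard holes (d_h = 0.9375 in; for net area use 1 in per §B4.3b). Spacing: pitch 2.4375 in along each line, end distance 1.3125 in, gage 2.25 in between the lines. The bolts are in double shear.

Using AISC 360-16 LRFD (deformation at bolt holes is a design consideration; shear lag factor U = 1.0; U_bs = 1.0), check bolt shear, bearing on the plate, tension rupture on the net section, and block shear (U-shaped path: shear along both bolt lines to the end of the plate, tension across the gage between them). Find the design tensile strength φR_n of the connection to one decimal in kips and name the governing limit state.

Bolt shear: A_b = π(0.875)²/4 = 0.60132 in². φR_n = 0.75 × 68 × 0.60132 × 4 × 2 = 245.3 kips.
Bearing (0.3125 in plate, F_u = 65 ksi): end bolts L_c = 1.3125 − 0.9375/2 = 0.84375, R_n = min(1.2×0.84375×0.3125×65, 2.4×0.875×0.3125×65) = 20.566 kips/bolt; interior L_c = 2.4375 − 0.9375 = 1.5, R_n = 36.563 kips/bolt. φR_n = 0.75 × (2×20.566 + 2×36.563) = 85.7 kips.
Tension rupture (net): A_n = (8 − 2×1)×0.3125 = 1.875 in² (U = 1.0, A_e = A_n). φR_n = 0.75 × 65 × 1.875 = 91.4 kips.
Block shear: shear path 2×[1.3125+1×2.4375] = 2×3.75 in, A_gv = 2.3438, A_nv = 2×(3.75 − 1.5×1)×0.3125 = 1.4063 in²; tension across gage: (2.25 − 1×1)×0.3125 = 0.39063 in². R_n = min(0.6×65×1.4063, 0.6×50×2.3438) + 1.0×65×0.39063 = min(54.846, 70.314) + 25.391 = 80.237 kips. φR_n = 0.75 × 80.237 = 60.2 kips.
Governing: min(245.3, 85.7, 91.4, 60.2) = 60.2 kips → block shear.

60.2 kips (block shear governs)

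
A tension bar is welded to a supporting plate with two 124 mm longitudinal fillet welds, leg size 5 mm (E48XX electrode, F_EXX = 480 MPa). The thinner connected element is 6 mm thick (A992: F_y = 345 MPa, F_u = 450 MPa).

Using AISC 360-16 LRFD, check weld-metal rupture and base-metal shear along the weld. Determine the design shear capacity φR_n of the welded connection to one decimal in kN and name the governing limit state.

Weld metal: throat = 0.707×5 = 3.535 mm, L = 2×124 = 248 mm. φR_n = 0.75 × 0.6 × 480 × 3.535 × 248 = 189.4 kN.
Base metal shear (6 mm plate): yield φR_n = 1.0×0.6×345×6×248 = 308.0 kN; rupture φR_n = 0.75×0.6×450×6×248 = 301.3 kN; take 301.3 kN (rupture).
Governing: min(189.4, 301.3) = 189.4 kN → weld metal.

189.4 kN (weld metal governs)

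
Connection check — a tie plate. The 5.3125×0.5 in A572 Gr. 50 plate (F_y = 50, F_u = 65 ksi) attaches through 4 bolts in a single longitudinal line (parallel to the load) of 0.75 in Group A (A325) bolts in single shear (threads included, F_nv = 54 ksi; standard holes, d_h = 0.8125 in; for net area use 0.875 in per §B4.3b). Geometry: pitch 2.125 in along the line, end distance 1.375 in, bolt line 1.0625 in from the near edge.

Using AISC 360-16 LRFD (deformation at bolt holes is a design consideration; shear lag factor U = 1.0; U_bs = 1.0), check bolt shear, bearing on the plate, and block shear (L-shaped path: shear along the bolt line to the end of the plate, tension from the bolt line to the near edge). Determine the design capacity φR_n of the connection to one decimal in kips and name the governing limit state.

71.6 kips (bolt shear governs)

Bolt shear: A_b = π(0.75)²/4 = 0.44179 in². φR_n = 0.75 × 54 × 0.44179 × 4 × 1 = 71.6 kips.
Bearing (0.5 in plate, F_u = 65 ksi): end bolts L_c = 1.375 − 0.8125/2 = 0.96875, R_n = min(1.2×0.96875×0.5×65, 2.4×0.75×0.5×65) = 37.781 kips/bolt; interior L_c = 2.125 − 0.8125 = 1.3125, R_n = 51.188 kips/bolt. φR_n = 0.75 × (1×37.781 + 3×51.188) = 143.5 kips.
Block shear: shear path 1×[1.375+3×2.125] = 1×7.75 in, A_gv = 3.875, A_nv = 1×(7.75 − 3.5×0.875)×0.5 = 2.3438 in²; tension to near edge: (1.0625 − 0.5×0.875)×0.5 = 0.3125 in². R_n = min(0.6×65×2.3438, 0.6×50×3.875) + 1.0×65×0.3125 = min(91.408, 116.25) + 20.313 = 111.72 kips. φR_n = 0.75 × 111.72 = 83.8 kips.
Governing: min(71.6, 143.5, 83.8) = 71.6 kips → bolt shear.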